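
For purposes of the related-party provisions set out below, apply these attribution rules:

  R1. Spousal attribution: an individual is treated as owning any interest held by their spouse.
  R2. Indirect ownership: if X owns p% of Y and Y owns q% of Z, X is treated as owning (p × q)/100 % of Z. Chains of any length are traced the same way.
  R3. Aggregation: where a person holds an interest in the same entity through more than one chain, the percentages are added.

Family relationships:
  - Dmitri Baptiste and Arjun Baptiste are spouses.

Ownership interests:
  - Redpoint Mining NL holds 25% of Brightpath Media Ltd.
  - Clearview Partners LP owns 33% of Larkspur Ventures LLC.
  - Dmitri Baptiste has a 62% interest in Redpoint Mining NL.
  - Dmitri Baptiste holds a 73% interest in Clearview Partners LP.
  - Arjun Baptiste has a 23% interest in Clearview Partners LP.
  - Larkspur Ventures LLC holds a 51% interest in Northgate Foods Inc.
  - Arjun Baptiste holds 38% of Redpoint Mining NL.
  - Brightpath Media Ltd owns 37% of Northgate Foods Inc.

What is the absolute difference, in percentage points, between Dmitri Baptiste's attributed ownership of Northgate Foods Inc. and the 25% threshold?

0.4068

By spousal attribution (R1), Dmitri Baptiste is treated as also owning Arjun Baptiste's interest in Redpoint Mining NL, giving 62% + 38% = 100%.
By spousal attribution (R1), Dmitri Baptiste is treated as also owning Arjun Baptiste's interest in Clearview Partners LP, giving 73% + 23% = 96%.
Chain via Redpoint Mining NL → Brightpath Media Ltd (R2): 100% × 25% × 37% = 9.25% of Northgate Foods Inc.
Chain via Clearview Partners LP → Larkspur Ventures LLC (R2): 96% × 33% × 51% = 16.1568% of Northgate Foods Inc.
Aggregating (R3): 9.25% + 16.1568% = 25.4068%.
25.4068% exceeds the 25% threshold by 0.4068 percentage points.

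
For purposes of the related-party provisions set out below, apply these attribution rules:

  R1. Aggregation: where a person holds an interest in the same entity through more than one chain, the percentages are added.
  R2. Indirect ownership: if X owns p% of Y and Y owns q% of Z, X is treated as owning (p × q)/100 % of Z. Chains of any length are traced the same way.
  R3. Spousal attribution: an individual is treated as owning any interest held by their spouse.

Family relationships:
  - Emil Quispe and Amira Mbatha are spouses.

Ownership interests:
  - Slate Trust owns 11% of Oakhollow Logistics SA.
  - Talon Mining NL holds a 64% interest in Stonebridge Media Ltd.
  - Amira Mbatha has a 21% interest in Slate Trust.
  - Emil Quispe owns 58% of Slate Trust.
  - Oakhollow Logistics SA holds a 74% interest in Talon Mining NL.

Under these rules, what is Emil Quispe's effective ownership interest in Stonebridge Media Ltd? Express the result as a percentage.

4.115584%

By spousal attribution (R3), Emil Quispe is treated as also owning Amira Mbatha's interest in Slate Trust, giving 58% + 21% = 79%.
Chain via Slate Trust → Oakhollow Logistics SA → Talon Mining NL (R2): 79% × 11% × 74% × 64% = 4.115584% of Stonebridge Media Ltd.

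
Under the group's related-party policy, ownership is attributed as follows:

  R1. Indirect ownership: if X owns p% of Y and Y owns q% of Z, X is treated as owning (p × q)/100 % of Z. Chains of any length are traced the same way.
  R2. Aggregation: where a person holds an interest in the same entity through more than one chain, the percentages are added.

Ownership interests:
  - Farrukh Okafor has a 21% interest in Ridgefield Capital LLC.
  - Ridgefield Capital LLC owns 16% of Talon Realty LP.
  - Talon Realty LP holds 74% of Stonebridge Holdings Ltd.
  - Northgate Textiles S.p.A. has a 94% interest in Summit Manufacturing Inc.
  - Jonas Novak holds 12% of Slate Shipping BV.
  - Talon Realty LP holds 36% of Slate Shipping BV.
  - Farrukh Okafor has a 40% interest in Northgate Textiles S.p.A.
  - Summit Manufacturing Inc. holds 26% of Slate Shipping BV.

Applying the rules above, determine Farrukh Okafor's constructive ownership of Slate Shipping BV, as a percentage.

10.9856%

Chain via Ridgefield Capital LLC → Talon Realty LP (R1): 21% × 16% × 36% = 1.2096% of Slate Shipping BV.
Chain via Northgate Textiles S.p.A. → Summit Manufacturing Inc. (R1): 40% × 94% × 26% = 9.776% of Slate Shipping BV.
Aggregating (R2): 1.2096% + 9.776% = 10.9856%.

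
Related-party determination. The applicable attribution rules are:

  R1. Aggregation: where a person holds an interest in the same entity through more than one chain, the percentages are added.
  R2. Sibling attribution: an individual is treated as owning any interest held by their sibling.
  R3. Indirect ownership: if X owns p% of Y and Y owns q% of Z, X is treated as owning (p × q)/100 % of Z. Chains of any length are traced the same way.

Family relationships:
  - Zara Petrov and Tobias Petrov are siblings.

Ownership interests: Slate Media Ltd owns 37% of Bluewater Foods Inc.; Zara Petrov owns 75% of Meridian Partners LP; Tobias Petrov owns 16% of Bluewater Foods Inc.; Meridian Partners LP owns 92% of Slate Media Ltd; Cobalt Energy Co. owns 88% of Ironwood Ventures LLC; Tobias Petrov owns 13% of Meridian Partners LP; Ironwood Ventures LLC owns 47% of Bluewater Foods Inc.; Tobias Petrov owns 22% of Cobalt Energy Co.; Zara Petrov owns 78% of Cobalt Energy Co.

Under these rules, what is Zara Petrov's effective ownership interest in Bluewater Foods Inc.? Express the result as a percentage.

87.3152%

By sibling attribution (R2), Zara Petrov is treated as also owning Tobias Petrov's interest in Meridian Partners LP, giving 75% + 13% = 88%.
By sibling attribution (R2), Zara Petrov is treated as also owning Tobias Petrov's interest in Cobalt Energy Co, giving 78% + 22% = 100%.
By sibling attribution (R2), Zara Petrov is treated as owning Tobias Petrov's 16% interest in Bluewater Foods Inc.
Chain via Meridian Partners LP → Slate Media Ltd (R3): 88% × 92% × 37% = 29.9552% of Bluewater Foods Inc.
Chain via Cobalt Energy Co. → Ironwood Ventures LLC (R3): 100% × 88% × 47% = 41.36% of Bluewater Foods Inc.
Direct interest in Bluewater Foods Inc: 16%.
Aggregating (R1): 29.9552% + 41.36% + 16% = 87.3152%.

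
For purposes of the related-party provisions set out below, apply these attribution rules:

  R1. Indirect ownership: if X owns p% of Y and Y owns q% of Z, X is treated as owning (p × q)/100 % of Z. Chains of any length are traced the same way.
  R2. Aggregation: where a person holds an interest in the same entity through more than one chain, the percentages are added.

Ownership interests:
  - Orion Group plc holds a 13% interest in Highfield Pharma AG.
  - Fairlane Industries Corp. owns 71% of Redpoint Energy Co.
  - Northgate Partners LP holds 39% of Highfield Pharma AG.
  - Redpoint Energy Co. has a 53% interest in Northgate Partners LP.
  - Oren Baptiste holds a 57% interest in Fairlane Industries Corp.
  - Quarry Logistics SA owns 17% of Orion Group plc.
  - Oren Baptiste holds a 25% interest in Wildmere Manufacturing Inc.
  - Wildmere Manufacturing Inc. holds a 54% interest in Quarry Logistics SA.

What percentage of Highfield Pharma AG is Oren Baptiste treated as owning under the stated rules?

8.663499%

Chain via Fairlane Industries Corp. → Redpoint Energy Co. → Northgate Partners LP (R1): 57% × 71% × 53% × 39% = 8.365149% of Highfield Pharma AG.
Chain via Wildmere Manufacturing Inc. → Quarry Logistics SA → Orion Group plc (R1): 25% × 54% × 17% × 13% = 0.29835% of Highfield Pharma AG.
Aggregating (R2): 8.365149% + 0.29835% = 8.663499%.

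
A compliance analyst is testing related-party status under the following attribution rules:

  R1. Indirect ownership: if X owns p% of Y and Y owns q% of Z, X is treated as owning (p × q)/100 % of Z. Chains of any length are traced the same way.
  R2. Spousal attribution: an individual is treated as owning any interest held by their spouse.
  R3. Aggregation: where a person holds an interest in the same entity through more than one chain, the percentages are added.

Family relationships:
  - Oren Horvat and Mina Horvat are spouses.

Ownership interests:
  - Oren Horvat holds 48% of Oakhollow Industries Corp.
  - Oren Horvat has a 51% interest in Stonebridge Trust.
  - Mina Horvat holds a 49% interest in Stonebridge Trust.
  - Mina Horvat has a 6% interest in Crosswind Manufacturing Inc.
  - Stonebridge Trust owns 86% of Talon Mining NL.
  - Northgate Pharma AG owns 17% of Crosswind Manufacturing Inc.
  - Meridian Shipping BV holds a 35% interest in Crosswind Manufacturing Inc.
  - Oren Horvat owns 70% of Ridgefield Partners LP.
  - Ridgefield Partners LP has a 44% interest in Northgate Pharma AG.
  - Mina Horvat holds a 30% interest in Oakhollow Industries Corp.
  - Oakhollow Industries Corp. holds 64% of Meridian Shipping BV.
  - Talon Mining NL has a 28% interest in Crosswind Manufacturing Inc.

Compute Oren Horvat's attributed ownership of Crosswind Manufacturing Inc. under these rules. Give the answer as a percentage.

By spousal attribution (R2), Oren Horvat is treated as also owning Mina Horvat's interest in Stonebridge Trust, giving 51% + 49% = 100%.
By spousal attribution (R2), Oren Horvat is treated as also owning Mina Horvat's interest in Oakhollow Industries Corp, giving 48% + 30% = 78%.
By spousal attribution (R2), Oren Horvat is treated as owning Mina Horvat's 6% interest in Crosswind Manufacturing Inc.
Chain via Ridgefield Partners LP → Northgate Pharma AG (R1): 70% × 44% × 17% = 5.236% of Crosswind Manufacturing Inc.
Chain via Stonebridge Trust → Talon Mining NL (R1): 100% × 86% × 28% = 24.08% of Crosswind Manufacturing Inc.
Chain via Oakhollow Industries Corp. → Meridian Shipping BV (R1): 78% × 64% × 35% = 17.472% of Crosswind Manufacturing Inc.
Direct interest in Crosswind Manufacturing Inc: 6%.
Aggregating (R3): 5.236% + 24.08% + 17.472% + 6% = 52.788%.

52.788%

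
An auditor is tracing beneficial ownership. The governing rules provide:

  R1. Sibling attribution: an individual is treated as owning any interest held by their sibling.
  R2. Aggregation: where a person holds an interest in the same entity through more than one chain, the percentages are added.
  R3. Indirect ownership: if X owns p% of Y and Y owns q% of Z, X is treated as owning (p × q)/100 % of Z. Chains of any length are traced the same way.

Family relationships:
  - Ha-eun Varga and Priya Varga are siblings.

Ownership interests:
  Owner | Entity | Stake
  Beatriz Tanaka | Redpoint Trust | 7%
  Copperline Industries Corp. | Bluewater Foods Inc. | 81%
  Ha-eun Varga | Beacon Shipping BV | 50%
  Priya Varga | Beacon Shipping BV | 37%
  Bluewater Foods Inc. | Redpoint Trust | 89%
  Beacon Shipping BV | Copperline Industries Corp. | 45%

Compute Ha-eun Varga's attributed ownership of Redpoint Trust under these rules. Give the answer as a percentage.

28.223235%

By sibling attribution (R1), Ha-eun Varga is treated as also owning Priya Varga's interest in Beacon Shipping BV, giving 50% + 37% = 87%.
Chain via Beacon Shipping BV → Copperline Industries Corp. → Bluewater Foods Inc. (R3): 87% × 45% × 81% × 89% = 28.223235% of Redpoint Trust.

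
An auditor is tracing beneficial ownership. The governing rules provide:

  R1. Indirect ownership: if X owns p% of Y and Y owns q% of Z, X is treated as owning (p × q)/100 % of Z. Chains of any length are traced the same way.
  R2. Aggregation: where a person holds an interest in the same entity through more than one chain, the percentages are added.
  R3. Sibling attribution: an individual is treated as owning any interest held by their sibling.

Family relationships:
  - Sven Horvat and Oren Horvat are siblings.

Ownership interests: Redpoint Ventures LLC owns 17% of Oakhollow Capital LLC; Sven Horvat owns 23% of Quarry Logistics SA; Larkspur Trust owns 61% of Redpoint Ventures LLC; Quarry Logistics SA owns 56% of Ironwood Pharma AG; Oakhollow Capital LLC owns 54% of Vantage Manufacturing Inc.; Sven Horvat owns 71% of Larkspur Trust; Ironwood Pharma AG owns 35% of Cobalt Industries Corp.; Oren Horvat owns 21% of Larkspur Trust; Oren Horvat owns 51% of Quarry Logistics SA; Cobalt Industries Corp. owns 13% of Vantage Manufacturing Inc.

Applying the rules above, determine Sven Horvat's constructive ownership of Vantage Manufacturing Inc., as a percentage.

By sibling attribution (R3), Sven Horvat is treated as also owning Oren Horvat's interest in Quarry Logistics SA, giving 23% + 51% = 74%.
By sibling attribution (R3), Sven Horvat is treated as also owning Oren Horvat's interest in Larkspur Trust, giving 71% + 21% = 92%.
Chain via Quarry Logistics SA → Ironwood Pharma AG → Cobalt Industries Corp. (R1): 74% × 56% × 35% × 13% = 1.88552% of Vantage Manufacturing Inc.
Chain via Larkspur Trust → Redpoint Ventures LLC → Oakhollow Capital LLC (R1): 92% × 61% × 17% × 54% = 5.151816% of Vantage Manufacturing Inc.
Aggregating (R2): 1.88552% + 5.151816% = 7.037336%.

7.037336%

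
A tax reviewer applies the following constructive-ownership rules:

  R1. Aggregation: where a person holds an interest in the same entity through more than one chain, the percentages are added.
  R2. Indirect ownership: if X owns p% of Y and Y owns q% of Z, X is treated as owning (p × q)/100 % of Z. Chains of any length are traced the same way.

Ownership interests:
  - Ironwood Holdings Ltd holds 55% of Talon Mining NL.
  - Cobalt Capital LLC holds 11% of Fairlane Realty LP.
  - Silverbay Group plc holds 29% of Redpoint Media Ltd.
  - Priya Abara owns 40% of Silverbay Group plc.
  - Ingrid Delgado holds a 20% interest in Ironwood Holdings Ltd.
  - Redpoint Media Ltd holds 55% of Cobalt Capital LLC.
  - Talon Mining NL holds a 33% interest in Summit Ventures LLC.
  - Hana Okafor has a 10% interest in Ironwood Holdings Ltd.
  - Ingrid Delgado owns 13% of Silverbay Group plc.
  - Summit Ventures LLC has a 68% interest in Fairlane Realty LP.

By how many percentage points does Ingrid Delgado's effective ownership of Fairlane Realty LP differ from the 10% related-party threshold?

7.303515

Chain via Ironwood Holdings Ltd → Talon Mining NL → Summit Ventures LLC (R2): 20% × 55% × 33% × 68% = 2.4684% of Fairlane Realty LP.
Chain via Silverbay Group plc → Redpoint Media Ltd → Cobalt Capital LLC (R2): 13% × 29% × 55% × 11% = 0.228085% of Fairlane Realty LP.
Aggregating (R1): 2.4684% + 0.228085% = 2.696485%.
2.696485% falls short of the 10% threshold by 7.303515 percentage points.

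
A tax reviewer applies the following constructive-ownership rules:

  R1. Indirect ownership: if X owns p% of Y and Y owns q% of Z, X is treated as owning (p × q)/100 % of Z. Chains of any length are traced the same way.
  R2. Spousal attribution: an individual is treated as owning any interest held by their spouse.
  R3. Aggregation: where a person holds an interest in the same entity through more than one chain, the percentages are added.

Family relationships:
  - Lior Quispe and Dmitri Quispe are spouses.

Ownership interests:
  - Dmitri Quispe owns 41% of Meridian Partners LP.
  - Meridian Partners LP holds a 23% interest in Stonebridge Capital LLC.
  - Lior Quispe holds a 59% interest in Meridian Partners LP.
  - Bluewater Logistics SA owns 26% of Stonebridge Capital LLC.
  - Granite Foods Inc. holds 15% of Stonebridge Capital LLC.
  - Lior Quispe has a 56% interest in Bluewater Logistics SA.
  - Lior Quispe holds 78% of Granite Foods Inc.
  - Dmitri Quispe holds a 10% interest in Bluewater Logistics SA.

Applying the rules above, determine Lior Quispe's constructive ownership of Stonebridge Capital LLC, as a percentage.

By spousal attribution (R2), Lior Quispe is treated as also owning Dmitri Quispe's interest in Bluewater Logistics SA, giving 56% + 10% = 66%.
By spousal attribution (R2), Lior Quispe is treated as also owning Dmitri Quispe's interest in Meridian Partners LP, giving 59% + 41% = 100%.
Chain via Bluewater Logistics SA (R1): 66% × 26% = 17.16% of Stonebridge Capital LLC.
Chain via Granite Foods Inc. (R1): 78% × 15% = 11.7% of Stonebridge Capital LLC.
Chain via Meridian Partners LP (R1): 100% × 23% = 23% of Stonebridge Capital LLC.
Aggregating (R3): 17.16% + 11.7% + 23% = 51.86%.

51.86%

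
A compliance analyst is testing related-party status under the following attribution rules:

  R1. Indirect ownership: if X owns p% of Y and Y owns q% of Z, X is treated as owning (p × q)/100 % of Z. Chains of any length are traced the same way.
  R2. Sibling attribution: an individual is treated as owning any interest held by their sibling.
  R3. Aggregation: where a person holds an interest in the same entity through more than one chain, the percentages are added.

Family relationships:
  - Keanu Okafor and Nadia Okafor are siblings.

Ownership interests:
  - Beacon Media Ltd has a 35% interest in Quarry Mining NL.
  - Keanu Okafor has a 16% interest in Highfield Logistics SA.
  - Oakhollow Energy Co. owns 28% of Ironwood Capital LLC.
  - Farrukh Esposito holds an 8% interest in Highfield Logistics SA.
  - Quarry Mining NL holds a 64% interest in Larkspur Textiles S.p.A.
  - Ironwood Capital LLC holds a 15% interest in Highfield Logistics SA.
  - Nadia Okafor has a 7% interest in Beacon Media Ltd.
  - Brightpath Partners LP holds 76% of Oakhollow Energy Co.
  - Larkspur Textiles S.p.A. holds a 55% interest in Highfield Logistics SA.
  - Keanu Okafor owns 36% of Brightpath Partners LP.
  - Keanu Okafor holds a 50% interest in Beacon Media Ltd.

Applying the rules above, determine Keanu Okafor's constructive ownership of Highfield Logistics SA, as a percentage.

24.17152%

By sibling attribution (R2), Keanu Okafor is treated as also owning Nadia Okafor's interest in Beacon Media Ltd, giving 50% + 7% = 57%.
Chain via Beacon Media Ltd → Quarry Mining NL → Larkspur Textiles S.p.A. (R1): 57% × 35% × 64% × 55% = 7.0224% of Highfield Logistics SA.
Chain via Brightpath Partners LP → Oakhollow Energy Co. → Ironwood Capital LLC (R1): 36% × 76% × 28% × 15% = 1.14912% of Highfield Logistics SA.
Direct interest in Highfield Logistics SA: 16%.
Aggregating (R3): 7.0224% + 1.14912% + 16% = 24.17152%.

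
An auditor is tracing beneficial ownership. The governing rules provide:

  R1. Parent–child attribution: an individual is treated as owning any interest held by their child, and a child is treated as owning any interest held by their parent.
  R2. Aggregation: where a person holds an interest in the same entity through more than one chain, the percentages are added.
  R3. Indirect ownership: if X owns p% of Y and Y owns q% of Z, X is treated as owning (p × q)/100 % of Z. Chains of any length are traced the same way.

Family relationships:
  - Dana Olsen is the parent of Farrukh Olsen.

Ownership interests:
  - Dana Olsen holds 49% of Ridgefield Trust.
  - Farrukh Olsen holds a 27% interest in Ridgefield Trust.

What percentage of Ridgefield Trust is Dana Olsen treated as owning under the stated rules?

By parent–child attribution (R1), Dana Olsen is treated as also owning Farrukh Olsen's interest in Ridgefield Trust, giving 49% + 27% = 76%.
Direct interest in Ridgefield Trust: 76%.

76%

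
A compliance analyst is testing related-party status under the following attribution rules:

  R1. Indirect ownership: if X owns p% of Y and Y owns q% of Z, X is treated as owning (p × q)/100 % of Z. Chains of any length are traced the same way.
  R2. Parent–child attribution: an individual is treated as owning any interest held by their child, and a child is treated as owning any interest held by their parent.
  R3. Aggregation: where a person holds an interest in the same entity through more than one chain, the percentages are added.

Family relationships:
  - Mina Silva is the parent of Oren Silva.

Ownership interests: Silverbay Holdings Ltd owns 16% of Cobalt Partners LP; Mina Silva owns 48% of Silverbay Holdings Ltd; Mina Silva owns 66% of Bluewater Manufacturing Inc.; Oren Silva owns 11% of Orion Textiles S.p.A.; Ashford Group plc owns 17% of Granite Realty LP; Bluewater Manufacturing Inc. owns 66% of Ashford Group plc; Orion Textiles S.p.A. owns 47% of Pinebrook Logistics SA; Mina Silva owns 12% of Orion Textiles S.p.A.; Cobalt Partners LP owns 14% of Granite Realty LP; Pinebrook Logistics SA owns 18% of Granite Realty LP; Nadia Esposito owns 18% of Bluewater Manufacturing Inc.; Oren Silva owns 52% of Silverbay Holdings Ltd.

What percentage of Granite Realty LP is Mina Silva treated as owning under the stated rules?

By parent–child attribution (R2), Mina Silva is treated as also owning Oren Silva's interest in Silverbay Holdings Ltd, giving 48% + 52% = 100%.
By parent–child attribution (R2), Mina Silva is treated as also owning Oren Silva's interest in Orion Textiles S.p.A, giving 12% + 11% = 23%.
Chain via Silverbay Holdings Ltd → Cobalt Partners LP (R1): 100% × 16% × 14% = 2.24% of Granite Realty LP.
Chain via Bluewater Manufacturing Inc. → Ashford Group plc (R1): 66% × 66% × 17% = 7.4052% of Granite Realty LP.
Chain via Orion Textiles S.p.A. → Pinebrook Logistics SA (R1): 23% × 47% × 18% = 1.9458% of Granite Realty LP.
Aggregating (R3): 2.24% + 7.4052% + 1.9458% = 11.591%.

11.591%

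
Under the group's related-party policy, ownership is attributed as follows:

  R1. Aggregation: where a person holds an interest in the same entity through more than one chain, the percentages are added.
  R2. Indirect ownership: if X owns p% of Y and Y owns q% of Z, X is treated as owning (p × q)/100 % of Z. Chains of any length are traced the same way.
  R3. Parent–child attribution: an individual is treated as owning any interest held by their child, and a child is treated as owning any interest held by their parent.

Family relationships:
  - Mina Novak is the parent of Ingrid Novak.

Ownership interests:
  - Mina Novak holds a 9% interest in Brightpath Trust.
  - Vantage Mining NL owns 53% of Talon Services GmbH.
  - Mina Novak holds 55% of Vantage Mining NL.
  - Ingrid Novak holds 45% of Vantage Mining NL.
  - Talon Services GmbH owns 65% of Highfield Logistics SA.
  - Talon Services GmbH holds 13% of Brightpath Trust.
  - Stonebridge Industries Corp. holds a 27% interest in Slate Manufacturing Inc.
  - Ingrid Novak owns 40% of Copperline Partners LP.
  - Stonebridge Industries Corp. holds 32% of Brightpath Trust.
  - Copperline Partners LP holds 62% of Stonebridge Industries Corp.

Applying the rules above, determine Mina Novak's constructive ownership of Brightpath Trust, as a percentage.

By parent–child attribution (R3), Mina Novak is treated as also owning Ingrid Novak's interest in Vantage Mining NL, giving 55% + 45% = 100%.
By parent–child attribution (R3), Mina Novak is treated as owning Ingrid Novak's 40% interest in Copperline Partners LP.
Chain via Vantage Mining NL → Talon Services GmbH (R2): 100% × 53% × 13% = 6.89% of Brightpath Trust.
Direct interest in Brightpath Trust: 9%.
Chain via Copperline Partners LP → Stonebridge Industries Corp. (R2): 40% × 62% × 32% = 7.936% of Brightpath Trust.
Aggregating (R1): 6.89% + 9% + 7.936% = 23.826%.

23.826%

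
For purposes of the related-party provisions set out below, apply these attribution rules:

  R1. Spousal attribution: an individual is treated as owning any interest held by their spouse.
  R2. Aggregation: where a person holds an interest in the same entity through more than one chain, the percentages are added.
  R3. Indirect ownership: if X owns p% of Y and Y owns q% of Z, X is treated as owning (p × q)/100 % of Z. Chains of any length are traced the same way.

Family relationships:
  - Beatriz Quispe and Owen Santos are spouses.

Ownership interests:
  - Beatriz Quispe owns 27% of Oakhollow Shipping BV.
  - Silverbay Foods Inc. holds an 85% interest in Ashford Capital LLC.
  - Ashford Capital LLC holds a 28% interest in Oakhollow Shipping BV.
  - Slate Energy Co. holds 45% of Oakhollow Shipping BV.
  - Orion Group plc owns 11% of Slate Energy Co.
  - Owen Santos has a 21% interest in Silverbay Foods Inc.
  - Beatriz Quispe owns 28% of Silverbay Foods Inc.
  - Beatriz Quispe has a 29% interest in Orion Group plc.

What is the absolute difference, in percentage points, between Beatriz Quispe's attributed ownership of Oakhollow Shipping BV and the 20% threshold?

20.0975

By spousal attribution (R1), Beatriz Quispe is treated as also owning Owen Santos's interest in Silverbay Foods Inc, giving 28% + 21% = 49%.
Chain via Orion Group plc → Slate Energy Co. (R3): 29% × 11% × 45% = 1.4355% of Oakhollow Shipping BV.
Chain via Silverbay Foods Inc. → Ashford Capital LLC (R3): 49% × 85% × 28% = 11.662% of Oakhollow Shipping BV.
Direct interest in Oakhollow Shipping BV: 27%.
Aggregating (R2): 1.4355% + 11.662% + 27% = 40.0975%.
40.0975% exceeds the 20% threshold by 20.0975 percentage points.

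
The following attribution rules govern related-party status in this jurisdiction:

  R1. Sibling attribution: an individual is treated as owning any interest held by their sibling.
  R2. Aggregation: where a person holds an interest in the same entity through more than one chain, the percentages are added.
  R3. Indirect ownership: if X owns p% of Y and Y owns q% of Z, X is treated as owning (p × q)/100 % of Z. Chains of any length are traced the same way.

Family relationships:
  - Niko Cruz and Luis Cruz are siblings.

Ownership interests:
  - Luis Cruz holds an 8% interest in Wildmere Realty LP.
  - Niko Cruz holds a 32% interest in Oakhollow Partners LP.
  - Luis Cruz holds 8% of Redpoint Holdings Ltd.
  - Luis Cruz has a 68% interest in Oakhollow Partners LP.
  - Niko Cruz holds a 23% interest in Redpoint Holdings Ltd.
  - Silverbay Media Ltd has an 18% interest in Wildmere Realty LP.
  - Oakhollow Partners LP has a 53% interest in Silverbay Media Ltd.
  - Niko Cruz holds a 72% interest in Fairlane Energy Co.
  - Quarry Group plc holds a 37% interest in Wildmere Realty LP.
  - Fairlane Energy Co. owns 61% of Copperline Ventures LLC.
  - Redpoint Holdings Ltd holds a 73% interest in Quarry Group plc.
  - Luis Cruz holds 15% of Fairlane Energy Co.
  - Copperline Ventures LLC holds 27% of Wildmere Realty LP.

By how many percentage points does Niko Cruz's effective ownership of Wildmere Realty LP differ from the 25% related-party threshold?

15.242

By sibling attribution (R1), Niko Cruz is treated as also owning Luis Cruz's interest in Fairlane Energy Co, giving 72% + 15% = 87%.
By sibling attribution (R1), Niko Cruz is treated as also owning Luis Cruz's interest in Oakhollow Partners LP, giving 32% + 68% = 100%.
By sibling attribution (R1), Niko Cruz is treated as also owning Luis Cruz's interest in Redpoint Holdings Ltd, giving 23% + 8% = 31%.
By sibling attribution (R1), Niko Cruz is treated as owning Luis Cruz's 8% interest in Wildmere Realty LP.
Chain via Fairlane Energy Co. → Copperline Ventures LLC (R3): 87% × 61% × 27% = 14.3289% of Wildmere Realty LP.
Chain via Oakhollow Partners LP → Silverbay Media Ltd (R3): 100% × 53% × 18% = 9.54% of Wildmere Realty LP.
Chain via Redpoint Holdings Ltd → Quarry Group plc (R3): 31% × 73% × 37% = 8.3731% of Wildmere Realty LP.
Direct interest in Wildmere Realty LP: 8%.
Aggregating (R2): 14.3289% + 9.54% + 8.3731% + 8% = 40.242%.
40.242% exceeds the 25% threshold by 15.242 percentage points.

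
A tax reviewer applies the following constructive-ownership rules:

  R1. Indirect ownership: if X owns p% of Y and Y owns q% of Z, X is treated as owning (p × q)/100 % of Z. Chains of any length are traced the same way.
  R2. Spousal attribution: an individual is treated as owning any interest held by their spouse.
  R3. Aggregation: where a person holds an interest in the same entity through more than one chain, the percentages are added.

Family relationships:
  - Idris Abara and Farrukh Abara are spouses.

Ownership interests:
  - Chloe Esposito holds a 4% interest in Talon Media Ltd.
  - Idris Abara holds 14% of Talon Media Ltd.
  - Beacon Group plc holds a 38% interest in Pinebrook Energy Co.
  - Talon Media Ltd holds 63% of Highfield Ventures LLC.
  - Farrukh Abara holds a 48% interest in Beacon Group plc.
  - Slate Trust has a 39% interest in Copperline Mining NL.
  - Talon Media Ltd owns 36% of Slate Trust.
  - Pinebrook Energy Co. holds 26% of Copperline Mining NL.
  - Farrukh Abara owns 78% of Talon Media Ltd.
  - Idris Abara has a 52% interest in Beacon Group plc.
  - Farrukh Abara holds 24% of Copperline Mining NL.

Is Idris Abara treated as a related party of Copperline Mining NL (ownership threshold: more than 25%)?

By spousal attribution (R2), Idris Abara is treated as also owning Farrukh Abara's interest in Beacon Group plc, giving 52% + 48% = 100%.
By spousal attribution (R2), Idris Abara is treated as also owning Farrukh Abara's interest in Talon Media Ltd, giving 14% + 78% = 92%.
By spousal attribution (R2), Idris Abara is treated as owning Farrukh Abara's 24% interest in Copperline Mining NL.
Chain via Beacon Group plc → Pinebrook Energy Co. (R1): 100% × 38% × 26% = 9.88% of Copperline Mining NL.
Chain via Talon Media Ltd → Slate Trust (R1): 92% × 36% × 39% = 12.9168% of Copperline Mining NL.
Direct interest in Copperline Mining NL: 24%.
Aggregating (R3): 9.88% + 12.9168% + 24% = 46.7968%.
46.7968% exceeds the 25% threshold, so Idris is a related party to Copperline Mining NL.

Yes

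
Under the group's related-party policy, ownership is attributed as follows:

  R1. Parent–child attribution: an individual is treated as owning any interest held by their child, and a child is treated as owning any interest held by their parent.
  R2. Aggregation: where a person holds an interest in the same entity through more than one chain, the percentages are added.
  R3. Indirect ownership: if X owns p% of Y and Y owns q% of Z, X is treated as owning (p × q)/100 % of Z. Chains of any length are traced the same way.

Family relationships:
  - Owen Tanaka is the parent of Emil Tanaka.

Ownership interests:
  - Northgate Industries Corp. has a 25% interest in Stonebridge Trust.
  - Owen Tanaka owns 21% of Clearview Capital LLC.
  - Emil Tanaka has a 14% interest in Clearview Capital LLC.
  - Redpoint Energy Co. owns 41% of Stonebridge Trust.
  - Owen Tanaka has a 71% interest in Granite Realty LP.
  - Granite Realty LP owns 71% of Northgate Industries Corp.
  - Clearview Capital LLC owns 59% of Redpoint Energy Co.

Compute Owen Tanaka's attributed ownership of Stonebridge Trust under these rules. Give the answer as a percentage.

By parent–child attribution (R1), Owen Tanaka is treated as also owning Emil Tanaka's interest in Clearview Capital LLC, giving 21% + 14% = 35%.
Chain via Granite Realty LP → Northgate Industries Corp. (R3): 71% × 71% × 25% = 12.6025% of Stonebridge Trust.
Chain via Clearview Capital LLC → Redpoint Energy Co. (R3): 35% × 59% × 41% = 8.4665% of Stonebridge Trust.
Aggregating (R2): 12.6025% + 8.4665% = 21.069%.

21.069%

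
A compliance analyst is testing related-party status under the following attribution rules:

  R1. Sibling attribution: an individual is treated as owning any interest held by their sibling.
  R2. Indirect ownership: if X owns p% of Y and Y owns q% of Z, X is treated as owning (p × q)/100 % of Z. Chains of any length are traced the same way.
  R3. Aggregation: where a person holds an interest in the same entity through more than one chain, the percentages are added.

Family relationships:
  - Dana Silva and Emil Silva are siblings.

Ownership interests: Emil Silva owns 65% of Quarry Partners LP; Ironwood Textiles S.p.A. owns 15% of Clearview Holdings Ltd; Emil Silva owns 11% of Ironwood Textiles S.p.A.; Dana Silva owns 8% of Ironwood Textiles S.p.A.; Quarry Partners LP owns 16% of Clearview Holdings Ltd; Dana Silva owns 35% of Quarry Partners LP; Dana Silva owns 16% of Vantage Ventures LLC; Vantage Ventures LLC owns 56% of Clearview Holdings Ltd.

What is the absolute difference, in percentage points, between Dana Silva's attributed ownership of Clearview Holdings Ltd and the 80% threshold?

By sibling attribution (R1), Dana Silva is treated as also owning Emil Silva's interest in Ironwood Textiles S.p.A, giving 8% + 11% = 19%.
By sibling attribution (R1), Dana Silva is treated as also owning Emil Silva's interest in Quarry Partners LP, giving 35% + 65% = 100%.
Chain via Vantage Ventures LLC (R2): 16% × 56% = 8.96% of Clearview Holdings Ltd.
Chain via Ironwood Textiles S.p.A. (R2): 19% × 15% = 2.85% of Clearview Holdings Ltd.
Chain via Quarry Partners LP (R2): 100% × 16% = 16% of Clearview Holdings Ltd.
Aggregating (R3): 8.96% + 2.85% + 16% = 27.81%.
27.81% falls short of the 80% threshold by 52.19 percentage points.

52.19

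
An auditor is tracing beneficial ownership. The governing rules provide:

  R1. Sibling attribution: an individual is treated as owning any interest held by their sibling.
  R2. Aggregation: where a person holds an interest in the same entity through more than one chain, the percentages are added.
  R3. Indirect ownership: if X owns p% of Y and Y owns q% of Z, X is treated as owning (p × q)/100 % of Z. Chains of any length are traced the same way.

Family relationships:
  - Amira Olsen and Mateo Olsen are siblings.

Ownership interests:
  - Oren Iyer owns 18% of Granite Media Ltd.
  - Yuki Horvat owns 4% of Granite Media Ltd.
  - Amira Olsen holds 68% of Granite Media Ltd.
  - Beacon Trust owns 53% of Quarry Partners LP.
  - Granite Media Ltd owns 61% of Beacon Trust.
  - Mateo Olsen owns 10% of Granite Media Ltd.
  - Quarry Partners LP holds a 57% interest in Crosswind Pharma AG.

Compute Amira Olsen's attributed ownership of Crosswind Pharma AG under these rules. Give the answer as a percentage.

By sibling attribution (R1), Amira Olsen is treated as also owning Mateo Olsen's interest in Granite Media Ltd, giving 68% + 10% = 78%.
Chain via Granite Media Ltd → Beacon Trust → Quarry Partners LP (R3): 78% × 61% × 53% × 57% = 14.373918% of Crosswind Pharma AG.

14.373918%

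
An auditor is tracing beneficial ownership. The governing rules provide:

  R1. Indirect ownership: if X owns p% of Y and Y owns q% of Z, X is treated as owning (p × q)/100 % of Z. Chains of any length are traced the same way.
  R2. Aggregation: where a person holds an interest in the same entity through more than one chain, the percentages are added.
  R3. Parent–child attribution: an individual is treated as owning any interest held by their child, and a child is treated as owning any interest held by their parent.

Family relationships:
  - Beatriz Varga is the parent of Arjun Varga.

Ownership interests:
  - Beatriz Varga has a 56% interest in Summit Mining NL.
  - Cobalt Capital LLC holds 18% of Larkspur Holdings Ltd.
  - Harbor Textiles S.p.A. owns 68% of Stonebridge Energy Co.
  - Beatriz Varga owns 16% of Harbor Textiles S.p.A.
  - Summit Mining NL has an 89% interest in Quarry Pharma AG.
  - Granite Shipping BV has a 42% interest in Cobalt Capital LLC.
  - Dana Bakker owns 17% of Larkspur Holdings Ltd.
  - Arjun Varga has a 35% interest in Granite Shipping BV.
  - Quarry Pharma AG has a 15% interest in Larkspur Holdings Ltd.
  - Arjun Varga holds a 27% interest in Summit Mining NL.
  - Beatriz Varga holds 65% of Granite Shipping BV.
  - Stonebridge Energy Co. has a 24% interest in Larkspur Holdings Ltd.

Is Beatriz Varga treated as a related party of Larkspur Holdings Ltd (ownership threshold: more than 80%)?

By parent–child attribution (R3), Beatriz Varga is treated as also owning Arjun Varga's interest in Granite Shipping BV, giving 65% + 35% = 100%.
By parent–child attribution (R3), Beatriz Varga is treated as also owning Arjun Varga's interest in Summit Mining NL, giving 56% + 27% = 83%.
Chain via Harbor Textiles S.p.A. → Stonebridge Energy Co. (R1): 16% × 68% × 24% = 2.6112% of Larkspur Holdings Ltd.
Chain via Granite Shipping BV → Cobalt Capital LLC (R1): 100% × 42% × 18% = 7.56% of Larkspur Holdings Ltd.
Chain via Summit Mining NL → Quarry Pharma AG (R1): 83% × 89% × 15% = 11.0805% of Larkspur Holdings Ltd.
Aggregating (R2): 2.6112% + 7.56% + 11.0805% = 21.2517%.
21.2517% does not exceed the 80% threshold, so Beatriz is not a related party to Larkspur Holdings Ltd.

No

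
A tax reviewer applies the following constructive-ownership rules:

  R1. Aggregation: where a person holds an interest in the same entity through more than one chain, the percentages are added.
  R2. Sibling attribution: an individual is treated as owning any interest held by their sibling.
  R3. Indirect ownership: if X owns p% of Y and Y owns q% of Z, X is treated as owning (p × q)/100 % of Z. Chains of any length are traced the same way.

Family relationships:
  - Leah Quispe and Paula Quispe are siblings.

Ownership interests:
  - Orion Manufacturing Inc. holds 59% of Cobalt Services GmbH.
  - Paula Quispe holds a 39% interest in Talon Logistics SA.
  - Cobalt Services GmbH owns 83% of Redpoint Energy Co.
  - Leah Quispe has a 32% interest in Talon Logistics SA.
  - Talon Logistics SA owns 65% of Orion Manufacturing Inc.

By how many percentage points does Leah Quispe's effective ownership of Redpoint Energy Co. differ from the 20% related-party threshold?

2.599655

By sibling attribution (R2), Leah Quispe is treated as also owning Paula Quispe's interest in Talon Logistics SA, giving 32% + 39% = 71%.
Chain via Talon Logistics SA → Orion Manufacturing Inc. → Cobalt Services GmbH (R3): 71% × 65% × 59% × 83% = 22.599655% of Redpoint Energy Co.
22.599655% exceeds the 20% threshold by 2.599655 percentage points.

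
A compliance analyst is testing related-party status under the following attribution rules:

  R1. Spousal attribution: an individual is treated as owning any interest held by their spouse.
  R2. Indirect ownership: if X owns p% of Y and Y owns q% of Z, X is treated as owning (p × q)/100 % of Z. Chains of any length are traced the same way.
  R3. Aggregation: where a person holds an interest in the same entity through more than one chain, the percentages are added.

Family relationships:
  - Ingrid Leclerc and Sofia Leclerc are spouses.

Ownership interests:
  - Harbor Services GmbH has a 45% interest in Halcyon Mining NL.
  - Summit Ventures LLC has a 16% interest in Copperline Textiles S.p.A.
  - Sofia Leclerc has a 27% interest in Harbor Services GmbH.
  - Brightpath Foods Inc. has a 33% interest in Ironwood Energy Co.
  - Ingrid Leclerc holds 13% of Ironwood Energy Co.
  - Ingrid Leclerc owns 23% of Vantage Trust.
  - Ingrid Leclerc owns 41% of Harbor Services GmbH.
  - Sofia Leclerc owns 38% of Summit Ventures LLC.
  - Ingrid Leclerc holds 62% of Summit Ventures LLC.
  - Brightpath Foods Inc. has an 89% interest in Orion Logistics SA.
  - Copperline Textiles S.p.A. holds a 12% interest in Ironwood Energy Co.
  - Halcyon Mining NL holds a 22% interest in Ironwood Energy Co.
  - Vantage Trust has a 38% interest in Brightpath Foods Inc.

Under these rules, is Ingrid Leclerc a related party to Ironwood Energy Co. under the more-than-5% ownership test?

By spousal attribution (R1), Ingrid Leclerc is treated as also owning Sofia Leclerc's interest in Harbor Services GmbH, giving 41% + 27% = 68%.
By spousal attribution (R1), Ingrid Leclerc is treated as also owning Sofia Leclerc's interest in Summit Ventures LLC, giving 62% + 38% = 100%.
Chain via Harbor Services GmbH → Halcyon Mining NL (R2): 68% × 45% × 22% = 6.732% of Ironwood Energy Co.
Chain via Vantage Trust → Brightpath Foods Inc. (R2): 23% × 38% × 33% = 2.8842% of Ironwood Energy Co.
Chain via Summit Ventures LLC → Copperline Textiles S.p.A. (R2): 100% × 16% × 12% = 1.92% of Ironwood Energy Co.
Direct interest in Ironwood Energy Co: 13%.
Aggregating (R3): 6.732% + 2.8842% + 1.92% + 13% = 24.5362%.
24.5362% exceeds the 5% threshold, so Ingrid is a related party to Ironwood Energy Co.

Yes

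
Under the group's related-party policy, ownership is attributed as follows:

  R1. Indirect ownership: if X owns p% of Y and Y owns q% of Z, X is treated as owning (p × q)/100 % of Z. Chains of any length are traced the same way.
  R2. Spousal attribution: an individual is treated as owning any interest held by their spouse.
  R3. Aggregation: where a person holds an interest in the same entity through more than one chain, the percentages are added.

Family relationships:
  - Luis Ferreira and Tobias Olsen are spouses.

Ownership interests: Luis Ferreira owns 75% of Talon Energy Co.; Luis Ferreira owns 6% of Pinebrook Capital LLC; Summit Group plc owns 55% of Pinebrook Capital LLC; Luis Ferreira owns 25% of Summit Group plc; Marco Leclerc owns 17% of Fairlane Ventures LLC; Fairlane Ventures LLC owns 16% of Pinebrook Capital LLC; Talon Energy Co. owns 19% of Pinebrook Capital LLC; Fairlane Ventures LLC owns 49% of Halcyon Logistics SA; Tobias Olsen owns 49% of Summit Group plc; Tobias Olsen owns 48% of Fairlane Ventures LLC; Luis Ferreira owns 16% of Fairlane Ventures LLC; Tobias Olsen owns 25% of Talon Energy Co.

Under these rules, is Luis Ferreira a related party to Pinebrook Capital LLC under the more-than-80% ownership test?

By spousal attribution (R2), Luis Ferreira is treated as also owning Tobias Olsen's interest in Fairlane Ventures LLC, giving 16% + 48% = 64%.
By spousal attribution (R2), Luis Ferreira is treated as also owning Tobias Olsen's interest in Talon Energy Co, giving 75% + 25% = 100%.
By spousal attribution (R2), Luis Ferreira is treated as also owning Tobias Olsen's interest in Summit Group plc, giving 25% + 49% = 74%.
Chain via Fairlane Ventures LLC (R1): 64% × 16% = 10.24% of Pinebrook Capital LLC.
Chain via Talon Energy Co. (R1): 100% × 19% = 19% of Pinebrook Capital LLC.
Chain via Summit Group plc (R1): 74% × 55% = 40.7% of Pinebrook Capital LLC.
Direct interest in Pinebrook Capital LLC: 6%.
Aggregating (R3): 10.24% + 19% + 40.7% + 6% = 75.94%.
75.94% does not exceed the 80% threshold, so Luis is not a related party to Pinebrook Capital LLC.

No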